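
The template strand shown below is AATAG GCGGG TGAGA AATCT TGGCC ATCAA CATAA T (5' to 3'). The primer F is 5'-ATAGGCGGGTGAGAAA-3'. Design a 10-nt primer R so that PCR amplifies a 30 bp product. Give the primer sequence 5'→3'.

The forward primer binds at positions 2–17, so a 30 bp product ends at position 2 + 30 − 1 = 31.
The reverse primer anneals to the top strand over positions 22–31, i.e. to GGCCATCAAC.
Its sequence written 5'→3' is the reverse complement: GTTGATGGCC.

5'-GTTGATGGCC-3'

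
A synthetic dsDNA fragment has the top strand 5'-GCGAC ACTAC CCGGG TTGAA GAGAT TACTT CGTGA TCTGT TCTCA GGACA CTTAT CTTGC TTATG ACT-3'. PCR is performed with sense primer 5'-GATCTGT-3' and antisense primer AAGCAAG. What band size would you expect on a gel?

29 bp

Scanning the template, GATCTGT occurs at positions 34–40; this primer anneals to the bottom strand there with its 3' end pointing downstream.
Taking the reverse complement of AAGCAAG gives CTTGCTT, found at positions 56–62 on the template; the primer anneals here to the top strand with its 3' end pointing upstream.
The product runs from position 34 to position 62, so its length is 62 − 34 + 1 = 29 bp.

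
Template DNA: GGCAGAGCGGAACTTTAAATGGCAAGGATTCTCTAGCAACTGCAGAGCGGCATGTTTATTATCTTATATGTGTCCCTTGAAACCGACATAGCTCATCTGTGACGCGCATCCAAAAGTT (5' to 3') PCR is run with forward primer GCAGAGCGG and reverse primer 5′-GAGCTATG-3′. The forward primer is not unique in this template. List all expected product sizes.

93 bp, 53 bp

The forward primer GCAGAGCGG matches the top strand at positions 2–10, 42–50.
The reverse primer's reverse complement is CATAGCTC, matching at positions 87–94.
Each forward site pairs with the reverse site to give a product ending at position 94: sizes 93, 53 bp.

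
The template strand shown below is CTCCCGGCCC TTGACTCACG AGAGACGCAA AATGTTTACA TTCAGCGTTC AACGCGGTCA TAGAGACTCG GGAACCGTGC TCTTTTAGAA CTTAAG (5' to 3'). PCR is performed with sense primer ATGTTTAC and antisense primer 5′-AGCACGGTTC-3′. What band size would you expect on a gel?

50 bp

Forward primer ATGTTTAC is found on the top strand at positions 32–39.
Taking the reverse complement of AGCACGGTTC gives GAACCGTGCT, found at positions 72–81 on the template; the primer anneals here to the top strand with its 3' end pointing upstream.
Amplicon spans positions 32–81: 50 bp.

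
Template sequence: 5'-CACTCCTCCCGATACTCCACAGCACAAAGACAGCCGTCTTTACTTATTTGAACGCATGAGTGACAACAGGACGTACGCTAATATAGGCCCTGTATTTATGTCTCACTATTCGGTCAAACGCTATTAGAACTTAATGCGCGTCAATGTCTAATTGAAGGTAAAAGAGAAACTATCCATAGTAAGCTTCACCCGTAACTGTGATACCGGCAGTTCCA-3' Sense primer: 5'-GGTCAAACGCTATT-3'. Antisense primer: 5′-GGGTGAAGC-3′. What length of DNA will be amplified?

Scanning the template, GGTCAAACGCTATT occurs at positions 112–125; this primer anneals to the bottom strand there with its 3' end pointing downstream.
The reverse primer's reverse complement is GCTTCACCC, which matches the template at positions 183–191.
Amplicon spans positions 112–191: 80 bp.

80 bp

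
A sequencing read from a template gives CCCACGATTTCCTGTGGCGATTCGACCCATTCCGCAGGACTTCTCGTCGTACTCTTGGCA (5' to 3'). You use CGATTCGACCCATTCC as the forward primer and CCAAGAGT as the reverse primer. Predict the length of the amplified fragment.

41 bp

The forward primer matches the template at positions 18–33.
Reverse complement of the reverse primer: ACTCTTGG. This occurs on the top strand at positions 51–58.
Amplicon spans positions 18–58: 41 bp.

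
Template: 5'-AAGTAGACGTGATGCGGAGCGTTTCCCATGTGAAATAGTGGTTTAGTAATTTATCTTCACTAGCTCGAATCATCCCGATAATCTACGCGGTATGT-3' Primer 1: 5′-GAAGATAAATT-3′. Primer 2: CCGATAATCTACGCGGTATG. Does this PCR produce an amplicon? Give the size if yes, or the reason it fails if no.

No product — the primers' 3' ends point away from each other.

Primer 1 (GAAGATAAATT) has reverse complement AATTTATCTTC, which matches the top strand at positions 48–58; primer 1 anneals to the top strand there with its 3' end pointing upstream toward position 48.
Primer 2 (CCGATAATCTACGCGGTATG) matches the top strand directly at positions 75–94; it anneals to the bottom strand with its 3' end pointing downstream toward position 94.
The 3' ends diverge (primer 1 extends toward position 1, primer 2 toward position 95), so the primers never converge on a shared product.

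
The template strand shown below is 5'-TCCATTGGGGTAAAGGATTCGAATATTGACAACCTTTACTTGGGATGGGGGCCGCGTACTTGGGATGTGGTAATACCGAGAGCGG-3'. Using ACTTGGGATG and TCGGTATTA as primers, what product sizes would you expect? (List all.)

42 bp, 22 bp

The forward primer ACTTGGGATG matches the top strand at positions 38–47, 58–67.
The reverse primer's reverse complement is TAATACCGA, matching at positions 71–79.
Each forward site pairs with the reverse site to give a product ending at position 79: sizes 42, 22 bp.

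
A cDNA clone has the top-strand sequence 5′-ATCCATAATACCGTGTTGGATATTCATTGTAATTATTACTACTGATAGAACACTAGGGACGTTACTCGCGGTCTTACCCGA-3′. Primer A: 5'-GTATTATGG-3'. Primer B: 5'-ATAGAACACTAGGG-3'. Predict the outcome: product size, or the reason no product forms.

No product — the primers' 3' ends point away from each other.

Primer A (GTATTATGG) has reverse complement CCATAATAC, which matches the top strand at positions 3–11; primer A anneals to the top strand there with its 3' end pointing upstream toward position 3.
Primer B (ATAGAACACTAGGG) matches the top strand directly at positions 45–58; it anneals to the bottom strand with its 3' end pointing downstream toward position 58.
The 3' ends diverge (primer A extends toward position 1, primer B toward position 81), so the primers never converge on a shared product.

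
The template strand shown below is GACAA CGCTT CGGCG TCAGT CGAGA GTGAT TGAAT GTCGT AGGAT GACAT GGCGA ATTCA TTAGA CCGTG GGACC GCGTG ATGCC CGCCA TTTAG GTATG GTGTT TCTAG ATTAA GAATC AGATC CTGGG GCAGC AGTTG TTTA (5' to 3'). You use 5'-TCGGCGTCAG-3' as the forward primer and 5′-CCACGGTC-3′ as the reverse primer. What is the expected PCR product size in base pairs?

62 bp

Forward primer TCGGCGTCAG is found on the top strand at positions 10–19.
Reverse complement of the reverse primer: GACCGTGG. This occurs on the top strand at positions 64–71.
Amplicon spans positions 10–71: 62 bp.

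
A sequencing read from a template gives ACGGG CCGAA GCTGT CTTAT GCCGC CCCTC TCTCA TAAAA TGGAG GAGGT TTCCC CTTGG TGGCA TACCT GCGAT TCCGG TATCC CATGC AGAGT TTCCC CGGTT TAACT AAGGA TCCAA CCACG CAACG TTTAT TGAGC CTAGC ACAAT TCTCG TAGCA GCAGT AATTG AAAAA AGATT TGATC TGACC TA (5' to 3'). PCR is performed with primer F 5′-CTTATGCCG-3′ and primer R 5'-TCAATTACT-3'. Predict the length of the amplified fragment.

156 bp

The forward primer matches the template at positions 16–24.
The reverse primer's reverse complement is AGTAATTGA, which matches the template at positions 163–171.
Amplicon spans positions 16–171: 156 bp.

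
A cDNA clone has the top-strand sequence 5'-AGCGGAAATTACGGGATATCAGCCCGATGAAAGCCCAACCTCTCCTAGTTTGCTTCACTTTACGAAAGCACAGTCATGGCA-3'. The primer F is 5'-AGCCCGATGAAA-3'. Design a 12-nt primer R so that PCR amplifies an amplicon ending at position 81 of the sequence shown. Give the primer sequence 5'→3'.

The forward primer binds at positions 21–32; the product's 3' end on the top strand is position 81.
The reverse primer anneals to the top strand over positions 70–81, i.e. to ACAGTCATGGCA.
Its sequence written 5'→3' is the reverse complement: TGCCATGACTGT.

5'-TGCCATGACTGT-3'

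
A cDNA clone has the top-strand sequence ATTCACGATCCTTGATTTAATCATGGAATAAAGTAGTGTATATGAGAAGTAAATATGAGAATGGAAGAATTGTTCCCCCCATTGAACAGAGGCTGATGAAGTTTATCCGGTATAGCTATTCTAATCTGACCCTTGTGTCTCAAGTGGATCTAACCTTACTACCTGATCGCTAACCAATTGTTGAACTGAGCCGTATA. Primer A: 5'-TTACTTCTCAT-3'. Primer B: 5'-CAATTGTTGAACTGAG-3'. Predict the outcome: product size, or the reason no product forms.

No product — the primers' 3' ends point away from each other.

Primer A (TTACTTCTCAT) has reverse complement ATGAGAAGTAA, which matches the top strand at positions 42–52; primer A anneals to the top strand there with its 3' end pointing upstream toward position 42.
Primer B (CAATTGTTGAACTGAG) matches the top strand directly at positions 175–190; it anneals to the bottom strand with its 3' end pointing downstream toward position 190.
The 3' ends diverge (primer A extends toward position 1, primer B toward position 197), so the primers never converge on a shared product.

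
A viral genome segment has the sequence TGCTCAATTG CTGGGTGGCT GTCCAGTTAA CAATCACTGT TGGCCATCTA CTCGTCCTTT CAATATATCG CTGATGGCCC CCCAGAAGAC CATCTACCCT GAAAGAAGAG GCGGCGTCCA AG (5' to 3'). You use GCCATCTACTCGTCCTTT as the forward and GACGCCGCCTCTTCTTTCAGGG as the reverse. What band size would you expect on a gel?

76 bp

Scanning the template, GCCATCTACTCGTCCTTT occurs at positions 43–60; this primer anneals to the bottom strand there with its 3' end pointing downstream.
Reverse complement of the reverse primer: CCCTGAAAGAAGAGGCGGCGTC. This occurs on the top strand at positions 97–118.
The product runs from position 43 to position 118, so its length is 118 − 43 + 1 = 76 bp.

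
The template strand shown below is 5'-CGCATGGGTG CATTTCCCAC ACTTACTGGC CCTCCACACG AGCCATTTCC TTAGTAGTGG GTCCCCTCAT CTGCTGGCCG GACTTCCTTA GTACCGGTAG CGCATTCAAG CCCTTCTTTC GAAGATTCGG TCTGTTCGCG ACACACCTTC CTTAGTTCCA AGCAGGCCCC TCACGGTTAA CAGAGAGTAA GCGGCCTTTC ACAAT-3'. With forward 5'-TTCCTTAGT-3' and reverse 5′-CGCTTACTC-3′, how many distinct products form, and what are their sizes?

The forward primer TTCCTTAGT matches the top strand at positions 47–55, 84–92, 148–156.
The reverse primer's reverse complement is GAGTAAGCG, matching at positions 185–193.
Each forward site pairs with the reverse site to give a product ending at position 193: sizes 147, 110, 46 bp.

Three products: 147 bp, 110 bp, 46 bp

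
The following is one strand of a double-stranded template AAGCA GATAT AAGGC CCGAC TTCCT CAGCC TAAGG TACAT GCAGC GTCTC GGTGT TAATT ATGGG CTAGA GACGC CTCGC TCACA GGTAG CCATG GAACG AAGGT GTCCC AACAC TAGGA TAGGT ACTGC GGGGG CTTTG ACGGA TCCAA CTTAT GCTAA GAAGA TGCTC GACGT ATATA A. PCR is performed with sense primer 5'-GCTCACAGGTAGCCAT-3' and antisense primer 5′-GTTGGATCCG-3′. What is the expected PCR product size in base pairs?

73 bp

Forward primer GCTCACAGGTAGCCAT is found on the top strand at positions 79–94.
The reverse primer's reverse complement is CGGATCCAAC, which matches the template at positions 142–151.
Amplicon spans positions 79–151: 73 bp.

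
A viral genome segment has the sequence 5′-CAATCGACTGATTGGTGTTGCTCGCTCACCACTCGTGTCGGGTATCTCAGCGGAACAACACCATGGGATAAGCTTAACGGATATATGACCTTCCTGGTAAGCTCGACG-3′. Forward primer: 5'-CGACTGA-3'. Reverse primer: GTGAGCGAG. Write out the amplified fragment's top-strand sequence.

Scanning the template, CGACTGA occurs at positions 5–11; this primer anneals to the bottom strand there with its 3' end pointing downstream.
Taking the reverse complement of GTGAGCGAG gives CTCGCTCAC, found at positions 21–29 on the template; the primer anneals here to the top strand with its 3' end pointing upstream.
The product is the template from position 5 through 29 (25 bp).

5'-CGACTGATTGGTGTTGCTCGCTCAC-3'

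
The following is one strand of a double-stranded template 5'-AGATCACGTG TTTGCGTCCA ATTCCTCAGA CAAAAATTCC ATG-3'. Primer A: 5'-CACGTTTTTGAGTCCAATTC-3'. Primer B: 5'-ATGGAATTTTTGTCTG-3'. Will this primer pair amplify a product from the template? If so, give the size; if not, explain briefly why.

Primer A (CACGTTTTTGAGTCCAATTC) does not match the top strand, and its reverse complement GAATTGGACTCAAAAACGTG does not match either.
With no annealing site for primer A, no amplification occurs.

No product — primer A has no binding site in the template.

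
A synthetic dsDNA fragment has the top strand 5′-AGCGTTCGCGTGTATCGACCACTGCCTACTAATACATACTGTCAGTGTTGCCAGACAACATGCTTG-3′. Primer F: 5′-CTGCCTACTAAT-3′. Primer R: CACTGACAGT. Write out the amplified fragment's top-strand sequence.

Forward primer CTGCCTACTAAT is found on the top strand at positions 22–33.
Reverse complement of the reverse primer: ACTGTCAGTG. This occurs on the top strand at positions 38–47.
The product is the template from position 22 through 47 (26 bp).

5'-CTGCCTACTAATACATACTGTCAGTG-3'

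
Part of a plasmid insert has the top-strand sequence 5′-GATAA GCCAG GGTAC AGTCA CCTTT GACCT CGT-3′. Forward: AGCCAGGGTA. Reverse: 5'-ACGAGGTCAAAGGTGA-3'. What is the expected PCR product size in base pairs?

29 bp

Forward primer AGCCAGGGTA is found on the top strand at positions 5–14.
Taking the reverse complement of ACGAGGTCAAAGGTGA gives TCACCTTTGACCTCGT, found at positions 18–33 on the template; the primer anneals here to the top strand with its 3' end pointing upstream.
Product length = (reverse-primer end) − (forward-primer start) + 1 = 33 − 5 + 1 = 29 bp.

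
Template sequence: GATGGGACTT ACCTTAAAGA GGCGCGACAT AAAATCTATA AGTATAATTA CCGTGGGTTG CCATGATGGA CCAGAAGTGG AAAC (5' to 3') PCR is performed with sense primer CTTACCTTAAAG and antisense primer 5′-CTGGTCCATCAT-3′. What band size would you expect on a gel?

The forward primer matches the template at positions 8–19.
Reverse complement of the reverse primer: ATGATGGACCAG. This occurs on the top strand at positions 63–74.
The product runs from position 8 to position 74, so its length is 74 − 8 + 1 = 67 bp.

67 bp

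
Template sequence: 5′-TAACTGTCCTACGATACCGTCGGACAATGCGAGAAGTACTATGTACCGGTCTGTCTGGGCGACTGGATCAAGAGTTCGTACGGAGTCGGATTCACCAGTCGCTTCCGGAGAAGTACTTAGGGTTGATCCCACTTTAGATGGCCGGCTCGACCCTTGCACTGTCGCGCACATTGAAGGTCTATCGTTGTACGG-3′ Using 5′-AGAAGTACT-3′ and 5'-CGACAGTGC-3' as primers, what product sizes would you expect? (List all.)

133 bp, 56 bp

The forward primer AGAAGTACT matches the top strand at positions 32–40, 109–117.
The reverse primer's reverse complement is GCACTGTCG, matching at positions 156–164.
Each forward site pairs with the reverse site to give a product ending at position 164: sizes 133, 56 bp.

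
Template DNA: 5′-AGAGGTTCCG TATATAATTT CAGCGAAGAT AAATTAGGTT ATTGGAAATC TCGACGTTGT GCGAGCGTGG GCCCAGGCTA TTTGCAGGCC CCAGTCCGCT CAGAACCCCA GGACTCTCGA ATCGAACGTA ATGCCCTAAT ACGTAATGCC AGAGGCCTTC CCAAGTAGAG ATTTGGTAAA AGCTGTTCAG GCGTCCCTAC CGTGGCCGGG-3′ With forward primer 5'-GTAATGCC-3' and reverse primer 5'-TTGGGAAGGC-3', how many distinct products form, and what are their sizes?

Two products: 37 bp, 22 bp

The forward primer GTAATGCC matches the top strand at positions 128–135, 143–150.
The reverse primer's reverse complement is GCCTTCCCAA, matching at positions 155–164.
Each forward site pairs with the reverse site to give a product ending at position 164: sizes 37, 22 bp.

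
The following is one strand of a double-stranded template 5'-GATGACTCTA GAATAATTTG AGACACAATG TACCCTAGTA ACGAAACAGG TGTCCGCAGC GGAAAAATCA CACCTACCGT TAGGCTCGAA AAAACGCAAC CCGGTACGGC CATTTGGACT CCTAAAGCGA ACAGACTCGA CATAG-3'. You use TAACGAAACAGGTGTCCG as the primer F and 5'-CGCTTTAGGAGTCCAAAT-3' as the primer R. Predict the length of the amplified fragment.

91 bp

Scanning the template, TAACGAAACAGGTGTCCG occurs at positions 39–56; this primer anneals to the bottom strand there with its 3' end pointing downstream.
Taking the reverse complement of CGCTTTAGGAGTCCAAAT gives ATTTGGACTCCTAAAGCG, found at positions 112–129 on the template; the primer anneals here to the top strand with its 3' end pointing upstream.
Amplicon spans positions 39–129: 91 bp.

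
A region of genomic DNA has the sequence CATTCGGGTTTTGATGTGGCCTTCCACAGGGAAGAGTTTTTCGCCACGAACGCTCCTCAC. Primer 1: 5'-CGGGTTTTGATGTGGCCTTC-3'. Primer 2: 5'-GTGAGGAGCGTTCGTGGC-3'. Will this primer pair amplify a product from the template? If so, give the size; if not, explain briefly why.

Yes — a 56 bp product.

Primer 1 (CGGGTTTTGATGTGGCCTTC) matches the top strand at positions 5–24; it acts as a forward primer.
Primer 2's reverse complement is GCCACGAACGCTCCTCAC, matching the top strand at positions 43–60; it acts as a reverse primer.
The 3' ends face each other across positions 5–60, giving a 56 bp product.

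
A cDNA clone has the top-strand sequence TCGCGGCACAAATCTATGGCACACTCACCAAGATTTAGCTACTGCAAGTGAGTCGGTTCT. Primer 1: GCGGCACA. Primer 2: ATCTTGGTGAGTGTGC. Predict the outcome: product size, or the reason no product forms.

Primer 1 (GCGGCACA) matches the top strand at positions 3–10; it acts as a forward primer.
Primer 2's reverse complement is GCACACTCACCAAGAT, matching the top strand at positions 19–34; it acts as a reverse primer.
The 3' ends face each other across positions 3–34, giving a 32 bp product.

Yes — a 32 bp product.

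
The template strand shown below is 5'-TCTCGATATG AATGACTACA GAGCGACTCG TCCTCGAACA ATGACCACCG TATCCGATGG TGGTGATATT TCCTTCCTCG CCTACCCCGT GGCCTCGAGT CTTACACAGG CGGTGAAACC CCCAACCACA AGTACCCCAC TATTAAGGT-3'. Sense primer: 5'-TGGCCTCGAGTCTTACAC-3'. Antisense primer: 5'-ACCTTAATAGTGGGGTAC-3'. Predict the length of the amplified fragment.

60 bp

Scanning the template, TGGCCTCGAGTCTTACAC occurs at positions 90–107; this primer anneals to the bottom strand there with its 3' end pointing downstream.
Taking the reverse complement of ACCTTAATAGTGGGGTAC gives GTACCCCACTATTAAGGT, found at positions 132–149 on the template; the primer anneals here to the top strand with its 3' end pointing upstream.
Product length = (reverse-primer end) − (forward-primer start) + 1 = 149 − 90 + 1 = 60 bp.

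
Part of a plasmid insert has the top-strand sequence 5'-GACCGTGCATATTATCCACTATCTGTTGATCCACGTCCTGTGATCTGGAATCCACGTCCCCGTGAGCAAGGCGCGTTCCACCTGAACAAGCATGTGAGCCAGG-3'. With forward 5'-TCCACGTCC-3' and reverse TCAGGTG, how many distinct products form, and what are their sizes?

Two products: 56 bp, 35 bp

The forward primer TCCACGTCC matches the top strand at positions 30–38, 51–59.
The reverse primer's reverse complement is CACCTGA, matching at positions 79–85.
Each forward site pairs with the reverse site to give a product ending at position 85: sizes 56, 35 bp.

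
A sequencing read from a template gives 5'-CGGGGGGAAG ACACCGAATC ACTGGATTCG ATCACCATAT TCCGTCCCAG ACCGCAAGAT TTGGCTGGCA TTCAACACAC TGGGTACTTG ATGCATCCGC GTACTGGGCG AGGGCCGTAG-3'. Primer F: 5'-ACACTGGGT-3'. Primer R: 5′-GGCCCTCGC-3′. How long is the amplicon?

The forward primer matches the template at positions 77–85.
The reverse primer's reverse complement is GCGAGGGCC, which matches the template at positions 108–116.
Product length = (reverse-primer end) − (forward-primer start) + 1 = 116 − 77 + 1 = 40 bp.

40 bp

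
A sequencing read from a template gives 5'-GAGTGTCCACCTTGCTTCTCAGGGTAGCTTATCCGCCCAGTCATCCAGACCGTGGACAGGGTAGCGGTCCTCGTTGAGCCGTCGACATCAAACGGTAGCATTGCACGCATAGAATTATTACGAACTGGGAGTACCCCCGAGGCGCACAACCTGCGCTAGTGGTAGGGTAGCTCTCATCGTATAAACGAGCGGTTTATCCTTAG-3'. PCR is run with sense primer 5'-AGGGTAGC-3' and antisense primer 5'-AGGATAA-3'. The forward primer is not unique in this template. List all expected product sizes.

The forward primer AGGGTAGC matches the top strand at positions 21–28, 58–65, 164–171.
The reverse primer's reverse complement is TTATCCT, matching at positions 194–200.
Each forward site pairs with the reverse site to give a product ending at position 200: sizes 180, 143, 37 bp.

180 bp, 143 bp, 37 bp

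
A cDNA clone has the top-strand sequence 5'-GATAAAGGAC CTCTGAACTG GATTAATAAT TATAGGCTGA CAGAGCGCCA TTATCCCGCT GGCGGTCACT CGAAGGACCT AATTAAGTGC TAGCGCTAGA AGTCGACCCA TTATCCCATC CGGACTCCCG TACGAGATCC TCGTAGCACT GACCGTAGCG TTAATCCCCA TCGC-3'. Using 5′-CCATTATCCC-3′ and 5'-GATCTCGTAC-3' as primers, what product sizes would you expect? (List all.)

The forward primer CCATTATCCC matches the top strand at positions 48–57, 108–117.
The reverse primer's reverse complement is GTACGAGATC, matching at positions 130–139.
Each forward site pairs with the reverse site to give a product ending at position 139: sizes 92, 32 bp.

92 bp, 32 bp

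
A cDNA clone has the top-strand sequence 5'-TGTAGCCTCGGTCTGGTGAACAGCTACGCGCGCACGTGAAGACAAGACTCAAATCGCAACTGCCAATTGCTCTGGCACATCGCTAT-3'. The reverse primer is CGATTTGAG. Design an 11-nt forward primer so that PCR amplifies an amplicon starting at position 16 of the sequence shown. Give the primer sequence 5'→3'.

The reverse primer's reverse complement CTCAAATCG matches the template at positions 48–56; the product starts at position 16.
The forward primer is identical to the top strand over positions 16–26: GTGAACAGCTA.

5'-GTGAACAGCTA-3'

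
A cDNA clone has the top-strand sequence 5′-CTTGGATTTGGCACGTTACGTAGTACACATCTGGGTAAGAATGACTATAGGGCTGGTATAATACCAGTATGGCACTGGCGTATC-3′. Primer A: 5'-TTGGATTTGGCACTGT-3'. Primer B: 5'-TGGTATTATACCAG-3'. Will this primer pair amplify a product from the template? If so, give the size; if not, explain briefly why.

Primer A (TTGGATTTGGCACTGT) does not match the top strand, and its reverse complement ACAGTGCCAAATCCAA does not match either.
With no annealing site for primer A, no amplification occurs.

No product — primer A has no binding site in the template.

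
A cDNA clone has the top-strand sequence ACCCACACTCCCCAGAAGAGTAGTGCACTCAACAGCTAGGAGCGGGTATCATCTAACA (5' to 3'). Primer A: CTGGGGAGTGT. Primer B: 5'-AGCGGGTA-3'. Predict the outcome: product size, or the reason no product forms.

No product — the primers' 3' ends point away from each other.

Primer A (CTGGGGAGTGT) has reverse complement ACACTCCCCAG, which matches the top strand at positions 5–15; primer A anneals to the top strand there with its 3' end pointing upstream toward position 5.
Primer B (AGCGGGTA) matches the top strand directly at positions 41–48; it anneals to the bottom strand with its 3' end pointing downstream toward position 48.
The 3' ends diverge (primer A extends toward position 1, primer B toward position 58), so the primers never converge on a shared product.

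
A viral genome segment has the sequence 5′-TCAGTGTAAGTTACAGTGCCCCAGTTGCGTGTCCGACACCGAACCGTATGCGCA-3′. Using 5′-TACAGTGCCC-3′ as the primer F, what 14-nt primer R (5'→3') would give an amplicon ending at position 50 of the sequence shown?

5'-CATACGGTTCGGTG-3'

The forward primer binds at positions 12–21; the product's 3' end on the top strand is position 50.
The reverse primer anneals to the top strand over positions 37–50, i.e. to CACCGAACCGTATG.
Its sequence written 5'→3' is the reverse complement: CATACGGTTCGGTG.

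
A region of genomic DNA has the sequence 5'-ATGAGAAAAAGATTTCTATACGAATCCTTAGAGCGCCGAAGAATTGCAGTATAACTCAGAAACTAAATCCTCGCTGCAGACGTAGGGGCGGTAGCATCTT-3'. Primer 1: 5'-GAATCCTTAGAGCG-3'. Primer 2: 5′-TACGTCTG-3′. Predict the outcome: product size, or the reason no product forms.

Yes — a 63 bp product.

Primer 1 (GAATCCTTAGAGCG) matches the top strand at positions 22–35; it acts as a forward primer.
Primer 2's reverse complement is CAGACGTA, matching the top strand at positions 77–84; it acts as a reverse primer.
The 3' ends face each other across positions 22–84, giving a 63 bp product.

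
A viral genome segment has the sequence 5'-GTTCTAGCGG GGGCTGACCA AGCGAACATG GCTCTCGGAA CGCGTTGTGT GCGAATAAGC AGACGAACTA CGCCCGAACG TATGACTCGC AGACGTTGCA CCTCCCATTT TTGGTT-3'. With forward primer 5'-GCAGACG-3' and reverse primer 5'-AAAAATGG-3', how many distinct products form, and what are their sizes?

The forward primer GCAGACG matches the top strand at positions 59–65, 89–95.
The reverse primer's reverse complement is CCATTTTT, matching at positions 105–112.
Each forward site pairs with the reverse site to give a product ending at position 112: sizes 54, 24 bp.

Two products: 54 bp, 24 bp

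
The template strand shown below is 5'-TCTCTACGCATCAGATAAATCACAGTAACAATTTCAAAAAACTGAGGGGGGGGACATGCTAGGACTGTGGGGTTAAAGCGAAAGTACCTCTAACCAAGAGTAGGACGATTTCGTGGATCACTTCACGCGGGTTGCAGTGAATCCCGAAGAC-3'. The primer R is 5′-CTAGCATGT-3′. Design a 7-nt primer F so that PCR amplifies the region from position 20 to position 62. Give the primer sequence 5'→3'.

The reverse primer's reverse complement ACATGCTAG matches the template at positions 54–62; the product starts at position 20.
The forward primer is identical to the top strand over positions 20–26: TCACAGT.

5'-TCACAGT-3'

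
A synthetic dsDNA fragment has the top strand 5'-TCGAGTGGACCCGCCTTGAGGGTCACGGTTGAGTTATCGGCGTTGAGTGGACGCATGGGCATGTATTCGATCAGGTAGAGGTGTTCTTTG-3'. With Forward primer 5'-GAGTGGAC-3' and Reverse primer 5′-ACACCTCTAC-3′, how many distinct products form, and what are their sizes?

Two products: 82 bp, 40 bp

The forward primer GAGTGGAC matches the top strand at positions 3–10, 45–52.
The reverse primer's reverse complement is GTAGAGGTGT, matching at positions 75–84.
Each forward site pairs with the reverse site to give a product ending at position 84: sizes 82, 40 bp.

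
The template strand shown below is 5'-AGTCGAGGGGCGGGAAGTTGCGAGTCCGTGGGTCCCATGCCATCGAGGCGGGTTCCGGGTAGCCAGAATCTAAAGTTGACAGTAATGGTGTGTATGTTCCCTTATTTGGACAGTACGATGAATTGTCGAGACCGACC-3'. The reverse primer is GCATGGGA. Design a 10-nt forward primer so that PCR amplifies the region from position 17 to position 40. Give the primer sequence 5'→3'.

5'-GTTGCGAGTC-3'

The reverse primer's reverse complement TCCCATGC matches the template at positions 33–40; the product starts at position 17.
The forward primer is identical to the top strand over positions 17–26: GTTGCGAGTC.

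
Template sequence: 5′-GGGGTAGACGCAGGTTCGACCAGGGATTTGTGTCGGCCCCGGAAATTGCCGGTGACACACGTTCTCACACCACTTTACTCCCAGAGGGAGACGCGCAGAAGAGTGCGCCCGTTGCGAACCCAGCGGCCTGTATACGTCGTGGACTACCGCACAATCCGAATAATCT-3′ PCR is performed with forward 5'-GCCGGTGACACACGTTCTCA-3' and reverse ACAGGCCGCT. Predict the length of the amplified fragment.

84 bp

Forward primer GCCGGTGACACACGTTCTCA is found on the top strand at positions 48–67.
The reverse primer's reverse complement is AGCGGCCTGT, which matches the template at positions 122–131.
Amplicon spans positions 48–131: 84 bp.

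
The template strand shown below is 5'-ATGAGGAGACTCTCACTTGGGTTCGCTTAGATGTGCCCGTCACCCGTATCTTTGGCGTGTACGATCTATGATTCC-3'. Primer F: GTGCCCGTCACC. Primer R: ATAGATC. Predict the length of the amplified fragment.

37 bp

Forward primer GTGCCCGTCACC is found on the top strand at positions 33–44.
Reverse complement of the reverse primer: GATCTAT. This occurs on the top strand at positions 63–69.
Product length = (reverse-primer end) − (forward-primer start) + 1 = 69 − 33 + 1 = 37 bp.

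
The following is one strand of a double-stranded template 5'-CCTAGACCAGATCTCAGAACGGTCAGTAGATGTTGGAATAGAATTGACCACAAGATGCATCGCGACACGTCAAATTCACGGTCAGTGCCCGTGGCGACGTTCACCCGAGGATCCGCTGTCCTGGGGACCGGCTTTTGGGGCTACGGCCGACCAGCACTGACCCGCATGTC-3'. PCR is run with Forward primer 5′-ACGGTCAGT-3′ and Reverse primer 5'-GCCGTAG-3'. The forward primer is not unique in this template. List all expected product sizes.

129 bp, 70 bp

The forward primer ACGGTCAGT matches the top strand at positions 19–27, 78–86.
The reverse primer's reverse complement is CTACGGC, matching at positions 141–147.
Each forward site pairs with the reverse site to give a product ending at position 147: sizes 129, 70 bp.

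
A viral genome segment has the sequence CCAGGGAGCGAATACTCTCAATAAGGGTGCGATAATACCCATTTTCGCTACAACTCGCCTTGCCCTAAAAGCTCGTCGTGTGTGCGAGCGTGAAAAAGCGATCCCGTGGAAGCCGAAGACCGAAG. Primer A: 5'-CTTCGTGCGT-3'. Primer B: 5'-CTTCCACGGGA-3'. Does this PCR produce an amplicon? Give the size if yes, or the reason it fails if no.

Primer A (CTTCGTGCGT) does not match the top strand, and its reverse complement ACGCACGAAG does not match either.
With no annealing site for primer A, no amplification occurs.

No product — primer A has no binding site in the template.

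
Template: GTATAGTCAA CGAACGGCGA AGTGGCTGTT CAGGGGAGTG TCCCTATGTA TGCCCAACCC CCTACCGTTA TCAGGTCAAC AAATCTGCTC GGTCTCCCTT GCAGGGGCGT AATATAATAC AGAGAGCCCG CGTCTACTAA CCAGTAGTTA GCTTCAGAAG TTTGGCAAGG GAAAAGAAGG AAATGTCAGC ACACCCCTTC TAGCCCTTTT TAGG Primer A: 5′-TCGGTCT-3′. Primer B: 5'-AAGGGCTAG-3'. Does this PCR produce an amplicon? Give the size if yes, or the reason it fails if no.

Yes — a 120 bp product.

Primer A (TCGGTCT) matches the top strand at positions 89–95; it acts as a forward primer.
Primer B's reverse complement is CTAGCCCTT, matching the top strand at positions 200–208; it acts as a reverse primer.
The 3' ends face each other across positions 89–208, giving a 120 bp product.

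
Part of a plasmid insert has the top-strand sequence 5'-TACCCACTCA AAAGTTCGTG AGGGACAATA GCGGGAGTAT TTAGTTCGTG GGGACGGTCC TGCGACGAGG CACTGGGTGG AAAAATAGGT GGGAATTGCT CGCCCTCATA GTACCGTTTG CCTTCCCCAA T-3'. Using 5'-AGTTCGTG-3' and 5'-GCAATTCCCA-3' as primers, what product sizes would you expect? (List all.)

87 bp, 57 bp

The forward primer AGTTCGTG matches the top strand at positions 13–20, 43–50.
The reverse primer's reverse complement is TGGGAATTGC, matching at positions 90–99.
Each forward site pairs with the reverse site to give a product ending at position 99: sizes 87, 57 bp.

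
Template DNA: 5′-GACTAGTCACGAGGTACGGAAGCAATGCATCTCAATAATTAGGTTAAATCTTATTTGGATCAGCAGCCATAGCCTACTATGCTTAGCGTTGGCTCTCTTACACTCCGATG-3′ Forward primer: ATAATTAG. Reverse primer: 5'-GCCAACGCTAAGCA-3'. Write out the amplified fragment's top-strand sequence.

5'-ATAATTAGGTTAAATCTTATTTGGATCAGCAGCCATAGCCTACTATGCTTAGCGTTGGC-3'

Scanning the template, ATAATTAG occurs at positions 35–42; this primer anneals to the bottom strand there with its 3' end pointing downstream.
The reverse primer's reverse complement is TGCTTAGCGTTGGC, which matches the template at positions 80–93.
The product is the template from position 35 through 93 (59 bp).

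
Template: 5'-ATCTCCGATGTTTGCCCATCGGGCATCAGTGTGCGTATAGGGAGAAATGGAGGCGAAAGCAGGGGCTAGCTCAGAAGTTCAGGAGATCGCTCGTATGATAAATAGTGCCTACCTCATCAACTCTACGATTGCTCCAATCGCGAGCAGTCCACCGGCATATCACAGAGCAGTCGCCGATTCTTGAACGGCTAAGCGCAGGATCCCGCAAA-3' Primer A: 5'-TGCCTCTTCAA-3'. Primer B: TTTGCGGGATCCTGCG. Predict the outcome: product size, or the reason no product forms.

Primer A (TGCCTCTTCAA) does not match the top strand, and its reverse complement TTGAAGAGGCA does not match either.
With no annealing site for primer A, no amplification occurs.

No product — primer A has no binding site in the template.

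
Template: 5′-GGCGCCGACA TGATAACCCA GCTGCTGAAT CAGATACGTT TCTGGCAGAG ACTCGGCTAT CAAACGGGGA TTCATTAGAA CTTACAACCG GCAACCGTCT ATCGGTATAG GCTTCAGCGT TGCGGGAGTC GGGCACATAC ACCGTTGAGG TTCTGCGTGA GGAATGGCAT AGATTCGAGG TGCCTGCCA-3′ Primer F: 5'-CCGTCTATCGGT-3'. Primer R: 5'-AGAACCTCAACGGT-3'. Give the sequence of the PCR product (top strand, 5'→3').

5'-CCGTCTATCGGTATAGGCTTCAGCGTTGCGGGAGTCGGGCACATACACCGTTGAGGTTCT-3'

Forward primer CCGTCTATCGGT is found on the top strand at positions 95–106.
The reverse primer's reverse complement is ACCGTTGAGGTTCT, which matches the template at positions 141–154.
The product is the template from position 95 through 154 (60 bp).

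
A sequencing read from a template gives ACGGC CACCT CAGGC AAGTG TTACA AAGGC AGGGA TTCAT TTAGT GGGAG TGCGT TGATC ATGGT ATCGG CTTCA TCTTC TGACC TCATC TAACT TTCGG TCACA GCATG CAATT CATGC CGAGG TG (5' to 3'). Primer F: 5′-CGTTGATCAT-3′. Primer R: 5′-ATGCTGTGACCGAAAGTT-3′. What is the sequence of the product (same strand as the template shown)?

5'-CGTTGATCATGGTATCGGCTTCATCTTCTGACCTCATCTAACTTTCGGTCACAGCAT-3'

Forward primer CGTTGATCAT is found on the top strand at positions 53–62.
Reverse complement of the reverse primer: AACTTTCGGTCACAGCAT. This occurs on the top strand at positions 92–109.
The product is the template from position 53 through 109 (57 bp).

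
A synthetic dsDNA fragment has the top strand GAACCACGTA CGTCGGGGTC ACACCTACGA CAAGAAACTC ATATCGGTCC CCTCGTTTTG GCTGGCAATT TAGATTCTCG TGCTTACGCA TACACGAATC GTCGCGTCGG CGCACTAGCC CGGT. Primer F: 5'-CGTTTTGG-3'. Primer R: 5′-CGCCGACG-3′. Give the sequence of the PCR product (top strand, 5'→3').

5'-CGTTTTGGCTGGCAATTTAGATTCTCGTGCTTACGCATACACGAATCGTCGCGTCGGCG-3'

Scanning the template, CGTTTTGG occurs at positions 54–61; this primer anneals to the bottom strand there with its 3' end pointing downstream.
Reverse complement of the reverse primer: CGTCGGCG. This occurs on the top strand at positions 105–112.
The product is the template from position 54 through 112 (59 bp).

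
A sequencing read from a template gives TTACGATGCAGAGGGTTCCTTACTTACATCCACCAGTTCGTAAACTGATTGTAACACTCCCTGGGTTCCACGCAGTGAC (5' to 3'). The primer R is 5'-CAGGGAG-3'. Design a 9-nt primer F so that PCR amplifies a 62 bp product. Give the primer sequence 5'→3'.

The reverse primer's reverse complement CTCCCTG matches the template at positions 57–63, so the product ends at position 63.
A 62 bp product then starts at position 63 − 62 + 1 = 2.
The forward primer is identical to the top strand there: TACGATGCA.

5'-TACGATGCA-3'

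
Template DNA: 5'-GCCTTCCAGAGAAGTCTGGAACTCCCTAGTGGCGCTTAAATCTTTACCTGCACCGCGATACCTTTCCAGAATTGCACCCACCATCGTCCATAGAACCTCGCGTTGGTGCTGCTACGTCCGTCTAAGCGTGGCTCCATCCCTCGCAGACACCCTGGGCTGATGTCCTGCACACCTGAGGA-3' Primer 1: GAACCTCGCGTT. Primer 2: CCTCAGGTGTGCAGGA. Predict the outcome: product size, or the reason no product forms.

Yes — an 86 bp product.

Primer 1 (GAACCTCGCGTT) matches the top strand at positions 93–104; it acts as a forward primer.
Primer 2's reverse complement is TCCTGCACACCTGAGG, matching the top strand at positions 163–178; it acts as a reverse primer.
The 3' ends face each other across positions 93–178, giving an 86 bp product.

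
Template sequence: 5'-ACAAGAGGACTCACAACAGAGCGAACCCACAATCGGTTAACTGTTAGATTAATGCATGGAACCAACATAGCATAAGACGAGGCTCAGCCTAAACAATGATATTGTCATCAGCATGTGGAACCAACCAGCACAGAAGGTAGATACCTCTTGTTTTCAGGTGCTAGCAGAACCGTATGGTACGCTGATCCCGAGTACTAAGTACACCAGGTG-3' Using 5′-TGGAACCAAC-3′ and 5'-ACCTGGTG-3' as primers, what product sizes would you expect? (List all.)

153 bp, 94 bp

The forward primer TGGAACCAAC matches the top strand at positions 57–66, 116–125.
The reverse primer's reverse complement is CACCAGGT, matching at positions 202–209.
Each forward site pairs with the reverse site to give a product ending at position 209: sizes 153, 94 bp.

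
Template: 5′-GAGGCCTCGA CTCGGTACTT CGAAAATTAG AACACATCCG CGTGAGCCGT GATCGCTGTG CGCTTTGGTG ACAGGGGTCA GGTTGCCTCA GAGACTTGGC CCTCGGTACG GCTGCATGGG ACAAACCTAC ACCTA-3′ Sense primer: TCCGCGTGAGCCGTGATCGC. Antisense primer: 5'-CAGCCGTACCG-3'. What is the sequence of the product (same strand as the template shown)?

Scanning the template, TCCGCGTGAGCCGTGATCGC occurs at positions 37–56; this primer anneals to the bottom strand there with its 3' end pointing downstream.
Reverse complement of the reverse primer: CGGTACGGCTG. This occurs on the top strand at positions 104–114.
The product is the template from position 37 through 114 (78 bp).

5'-TCCGCGTGAGCCGTGATCGCTGTGCGCTTTGGTGACAGGGGTCAGGTTGCCTCAGAGACTTGGCCCTCGGTACGGCTG-3'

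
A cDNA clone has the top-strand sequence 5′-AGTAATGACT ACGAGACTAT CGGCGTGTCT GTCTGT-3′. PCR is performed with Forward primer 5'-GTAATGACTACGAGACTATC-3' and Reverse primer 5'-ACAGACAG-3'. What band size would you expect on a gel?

Forward primer GTAATGACTACGAGACTATC is found on the top strand at positions 2–21.
Taking the reverse complement of ACAGACAG gives CTGTCTGT, found at positions 29–36 on the template; the primer anneals here to the top strand with its 3' end pointing upstream.
Product length = (reverse-primer end) − (forward-primer start) + 1 = 36 − 2 + 1 = 35 bp.

35 bp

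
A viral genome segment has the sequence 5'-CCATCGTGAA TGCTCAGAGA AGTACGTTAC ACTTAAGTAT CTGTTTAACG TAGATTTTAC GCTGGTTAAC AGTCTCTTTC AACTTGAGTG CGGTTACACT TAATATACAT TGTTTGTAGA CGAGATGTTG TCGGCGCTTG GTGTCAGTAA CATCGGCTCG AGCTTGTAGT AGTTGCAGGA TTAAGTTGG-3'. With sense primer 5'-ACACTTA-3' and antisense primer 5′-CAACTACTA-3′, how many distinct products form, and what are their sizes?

The forward primer ACACTTA matches the top strand at positions 29–35, 96–102.
The reverse primer's reverse complement is TAGTAGTTG, matching at positions 167–175.
Each forward site pairs with the reverse site to give a product ending at position 175: sizes 147, 80 bp.

Two products: 147 bp, 80 bp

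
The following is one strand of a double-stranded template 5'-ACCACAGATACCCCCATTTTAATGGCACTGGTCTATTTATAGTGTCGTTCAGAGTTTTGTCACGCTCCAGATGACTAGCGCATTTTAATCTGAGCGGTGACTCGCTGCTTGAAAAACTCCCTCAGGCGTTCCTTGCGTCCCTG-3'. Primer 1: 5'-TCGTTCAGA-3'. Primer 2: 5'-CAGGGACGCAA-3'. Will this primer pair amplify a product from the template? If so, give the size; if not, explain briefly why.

Yes — a 99 bp product.

Primer 1 (TCGTTCAGA) matches the top strand at positions 45–53; it acts as a forward primer.
Primer 2's reverse complement is TTGCGTCCCTG, matching the top strand at positions 133–143; it acts as a reverse primer.
The 3' ends face each other across positions 45–143, giving a 99 bp product.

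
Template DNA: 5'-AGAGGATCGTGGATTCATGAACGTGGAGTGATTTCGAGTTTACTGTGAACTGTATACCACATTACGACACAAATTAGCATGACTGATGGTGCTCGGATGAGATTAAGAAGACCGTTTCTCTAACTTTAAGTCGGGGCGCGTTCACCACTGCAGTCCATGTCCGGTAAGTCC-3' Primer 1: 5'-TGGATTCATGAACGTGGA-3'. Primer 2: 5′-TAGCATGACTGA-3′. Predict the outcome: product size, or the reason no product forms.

Primer 1 (TGGATTCATGAACGTGGA) matches the top strand at positions 10–27 (3' end points downstream).
Primer 2 (TAGCATGACTGA) also matches the top strand directly, at positions 75–86 — its reverse complement TCAGTCATGCTA is not present.
Both primers anneal to the bottom strand with 3' ends pointing the same way, so neither can prime synthesis back toward the other.

No product — both primers anneal to the same strand and extend in the same direction.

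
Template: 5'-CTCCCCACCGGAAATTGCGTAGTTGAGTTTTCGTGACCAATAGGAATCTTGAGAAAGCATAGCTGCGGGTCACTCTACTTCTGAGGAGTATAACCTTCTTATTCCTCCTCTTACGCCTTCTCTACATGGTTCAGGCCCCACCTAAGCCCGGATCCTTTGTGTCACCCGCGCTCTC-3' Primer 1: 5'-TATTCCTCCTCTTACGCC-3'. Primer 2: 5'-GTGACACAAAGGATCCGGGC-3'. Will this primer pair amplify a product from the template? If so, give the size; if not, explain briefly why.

Yes — a 66 bp product.

Primer 1 (TATTCCTCCTCTTACGCC) matches the top strand at positions 100–117; it acts as a forward primer.
Primer 2's reverse complement is GCCCGGATCCTTTGTGTCAC, matching the top strand at positions 146–165; it acts as a reverse primer.
The 3' ends face each other across positions 100–165, giving a 66 bp product.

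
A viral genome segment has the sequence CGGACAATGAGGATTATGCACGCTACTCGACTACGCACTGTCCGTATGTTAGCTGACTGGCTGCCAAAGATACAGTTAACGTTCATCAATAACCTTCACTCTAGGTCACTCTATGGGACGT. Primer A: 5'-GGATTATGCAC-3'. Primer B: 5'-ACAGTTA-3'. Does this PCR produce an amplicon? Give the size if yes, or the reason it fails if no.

No product — both primers anneal to the same strand and extend in the same direction.

Primer A (GGATTATGCAC) matches the top strand at positions 11–21 (3' end points downstream).
Primer B (ACAGTTA) also matches the top strand directly, at positions 72–78 — its reverse complement TAACTGT is not present.
Both primers anneal to the bottom strand with 3' ends pointing the same way, so neither can prime synthesis back toward the other.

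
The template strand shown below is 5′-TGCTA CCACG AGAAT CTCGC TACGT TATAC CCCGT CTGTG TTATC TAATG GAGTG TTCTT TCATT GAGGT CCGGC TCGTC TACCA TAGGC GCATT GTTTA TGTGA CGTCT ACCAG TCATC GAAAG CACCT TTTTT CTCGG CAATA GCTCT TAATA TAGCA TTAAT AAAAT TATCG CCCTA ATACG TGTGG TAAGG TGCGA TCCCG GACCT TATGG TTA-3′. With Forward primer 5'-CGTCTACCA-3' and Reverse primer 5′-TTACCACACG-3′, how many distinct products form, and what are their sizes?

The forward primer CGTCTACCA matches the top strand at positions 77–85, 106–114.
The reverse primer's reverse complement is CGTGTGGTAA, matching at positions 184–193.
Each forward site pairs with the reverse site to give a product ending at position 193: sizes 117, 88 bp.

Two products: 117 bp, 88 bp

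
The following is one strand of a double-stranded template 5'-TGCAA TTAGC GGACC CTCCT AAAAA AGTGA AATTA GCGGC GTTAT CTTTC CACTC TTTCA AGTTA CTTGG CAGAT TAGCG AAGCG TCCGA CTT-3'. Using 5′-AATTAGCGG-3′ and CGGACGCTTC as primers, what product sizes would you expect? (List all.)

86 bp, 59 bp

The forward primer AATTAGCGG matches the top strand at positions 4–12, 31–39.
The reverse primer's reverse complement is GAAGCGTCCG, matching at positions 80–89.
Each forward site pairs with the reverse site to give a product ending at position 89: sizes 86, 59 bp.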